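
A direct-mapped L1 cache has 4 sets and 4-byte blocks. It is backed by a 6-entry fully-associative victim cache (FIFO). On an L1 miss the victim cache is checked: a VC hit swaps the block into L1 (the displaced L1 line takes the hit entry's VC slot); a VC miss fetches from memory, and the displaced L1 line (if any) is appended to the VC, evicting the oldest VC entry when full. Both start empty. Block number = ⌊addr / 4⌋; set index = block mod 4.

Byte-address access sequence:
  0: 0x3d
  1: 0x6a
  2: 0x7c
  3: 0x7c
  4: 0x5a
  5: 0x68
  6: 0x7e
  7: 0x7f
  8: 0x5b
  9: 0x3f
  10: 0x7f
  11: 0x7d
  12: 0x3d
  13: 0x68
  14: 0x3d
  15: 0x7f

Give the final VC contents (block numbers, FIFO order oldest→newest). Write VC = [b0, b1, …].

VC = [15, 22]

  [0] addr=0x3d blk=15 s=3: MISS | VC []
  [1] addr=0x6a blk=26 s=2: MISS | VC []
  [2] addr=0x7c blk=31 s=3: MISS | VC [15]
  [3] addr=0x7c blk=31 s=3: L1-HIT | VC [15]
  [4] addr=0x5a blk=22 s=2: MISS | VC [15, 26]
  [5] addr=0x68 blk=26 s=2: VC-HIT | VC [15, 22]
  [6] addr=0x7e blk=31 s=3: L1-HIT | VC [15, 22]
  [7] addr=0x7f blk=31 s=3: L1-HIT | VC [15, 22]
  [8] addr=0x5b blk=22 s=2: VC-HIT | VC [15, 26]
  [9] addr=0x3f blk=15 s=3: VC-HIT | VC [31, 26]
  [10] addr=0x7f blk=31 s=3: VC-HIT | VC [15, 26]
  [11] addr=0x7d blk=31 s=3: L1-HIT | VC [15, 26]
  [12] addr=0x3d blk=15 s=3: VC-HIT | VC [31, 26]
  [13] addr=0x68 blk=26 s=2: VC-HIT | VC [31, 22]
  [14] addr=0x3d blk=15 s=3: L1-HIT | VC [31, 22]
  [15] addr=0x7f blk=31 s=3: VC-HIT | VC [15, 22]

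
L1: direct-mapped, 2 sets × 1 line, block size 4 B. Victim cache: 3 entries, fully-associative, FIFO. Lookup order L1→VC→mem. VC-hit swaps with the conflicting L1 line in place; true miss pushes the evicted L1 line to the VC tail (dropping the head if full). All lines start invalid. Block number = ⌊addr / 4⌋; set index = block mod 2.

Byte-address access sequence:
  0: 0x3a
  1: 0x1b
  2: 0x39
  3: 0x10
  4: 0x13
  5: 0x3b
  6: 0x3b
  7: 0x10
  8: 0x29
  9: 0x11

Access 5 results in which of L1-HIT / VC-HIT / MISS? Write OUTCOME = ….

OUTCOME = VC-HIT

#0 0x3a→b14/s0 MISS; vc=[]
#1 0x1b→b6/s0 MISS; vc=[14]
#2 0x39→b14/s0 VC-HIT; vc=[6]
#3 0x10→b4/s0 MISS; vc=[6,14]
#4 0x13→b4/s0 L1-HIT; vc=[6,14]
#5 0x3b→b14/s0 VC-HIT; vc=[6,4]
#6 0x3b→b14/s0 L1-HIT; vc=[6,4]
#7 0x10→b4/s0 VC-HIT; vc=[6,14]
#8 0x29→b10/s0 MISS; vc=[6,14,4]
#9 0x11→b4/s0 VC-HIT; vc=[6,14,10]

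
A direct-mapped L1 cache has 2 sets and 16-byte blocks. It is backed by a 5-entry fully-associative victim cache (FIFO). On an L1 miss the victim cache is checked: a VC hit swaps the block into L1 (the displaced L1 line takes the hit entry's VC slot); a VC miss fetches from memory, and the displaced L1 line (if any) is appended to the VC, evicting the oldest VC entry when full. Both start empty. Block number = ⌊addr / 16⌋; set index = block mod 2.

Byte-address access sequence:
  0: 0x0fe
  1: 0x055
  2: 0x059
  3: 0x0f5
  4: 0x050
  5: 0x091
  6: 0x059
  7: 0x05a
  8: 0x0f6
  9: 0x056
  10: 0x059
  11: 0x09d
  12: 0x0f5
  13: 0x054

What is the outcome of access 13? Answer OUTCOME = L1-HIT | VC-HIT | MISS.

OUTCOME = VC-HIT

#0 0xfe→b15/s1 MISS; vc=[]
#1 0x55→b5/s1 MISS; vc=[15]
#2 0x59→b5/s1 L1-HIT; vc=[15]
#3 0xf5→b15/s1 VC-HIT; vc=[5]
#4 0x50→b5/s1 VC-HIT; vc=[15]
#5 0x91→b9/s1 MISS; vc=[15,5]
#6 0x59→b5/s1 VC-HIT; vc=[15,9]
#7 0x5a→b5/s1 L1-HIT; vc=[15,9]
#8 0xf6→b15/s1 VC-HIT; vc=[5,9]
#9 0x56→b5/s1 VC-HIT; vc=[15,9]
#10 0x59→b5/s1 L1-HIT; vc=[15,9]
#11 0x9d→b9/s1 VC-HIT; vc=[15,5]
#12 0xf5→b15/s1 VC-HIT; vc=[9,5]
#13 0x54→b5/s1 VC-HIT; vc=[9,15]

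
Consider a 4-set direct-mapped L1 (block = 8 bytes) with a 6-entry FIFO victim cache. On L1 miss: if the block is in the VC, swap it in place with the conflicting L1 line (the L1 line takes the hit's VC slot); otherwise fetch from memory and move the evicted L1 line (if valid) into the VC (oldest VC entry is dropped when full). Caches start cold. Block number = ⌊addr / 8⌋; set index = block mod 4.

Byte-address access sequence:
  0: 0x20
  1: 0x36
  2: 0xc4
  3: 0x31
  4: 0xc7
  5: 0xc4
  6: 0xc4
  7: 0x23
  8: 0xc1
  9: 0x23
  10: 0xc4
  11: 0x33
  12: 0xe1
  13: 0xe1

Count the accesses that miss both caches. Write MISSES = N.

0: 0x20 (blk 4, set 0) → MISS  vc=[]
1: 0x36 (blk 6, set 2) → MISS  vc=[]
2: 0xc4 (blk 24, set 0) → MISS  vc=[4]
3: 0x31 (blk 6, set 2) → L1-HIT  vc=[4]
4: 0xc7 (blk 24, set 0) → L1-HIT  vc=[4]
5: 0xc4 (blk 24, set 0) → L1-HIT  vc=[4]
6: 0xc4 (blk 24, set 0) → L1-HIT  vc=[4]
7: 0x23 (blk 4, set 0) → VC-HIT  vc=[24]
8: 0xc1 (blk 24, set 0) → VC-HIT  vc=[4]
9: 0x23 (blk 4, set 0) → VC-HIT  vc=[24]
10: 0xc4 (blk 24, set 0) → VC-HIT  vc=[4]
11: 0x33 (blk 6, set 2) → L1-HIT  vc=[4]
12: 0xe1 (blk 28, set 0) → MISS  vc=[4, 24]
13: 0xe1 (blk 28, set 0) → L1-HIT  vc=[4, 24]

MISSES = 4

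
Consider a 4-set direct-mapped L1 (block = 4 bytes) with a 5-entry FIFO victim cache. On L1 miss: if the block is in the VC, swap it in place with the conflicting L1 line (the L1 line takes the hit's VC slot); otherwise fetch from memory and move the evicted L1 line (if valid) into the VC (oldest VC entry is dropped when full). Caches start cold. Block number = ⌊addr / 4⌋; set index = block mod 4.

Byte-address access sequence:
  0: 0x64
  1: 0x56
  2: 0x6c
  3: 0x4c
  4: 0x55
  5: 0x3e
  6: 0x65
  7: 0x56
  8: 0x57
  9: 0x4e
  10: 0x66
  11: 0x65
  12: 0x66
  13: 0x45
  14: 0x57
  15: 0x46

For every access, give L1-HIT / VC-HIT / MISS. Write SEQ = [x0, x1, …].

SEQ = [MISS, MISS, MISS, MISS, L1-HIT, MISS, VC-HIT, VC-HIT, L1-HIT, VC-HIT, VC-HIT, L1-HIT, L1-HIT, MISS, VC-HIT, VC-HIT]

  [0] addr=0x64 blk=25 s=1: MISS | VC []
  [1] addr=0x56 blk=21 s=1: MISS | VC [25]
  [2] addr=0x6c blk=27 s=3: MISS | VC [25]
  [3] addr=0x4c blk=19 s=3: MISS | VC [25, 27]
  [4] addr=0x55 blk=21 s=1: L1-HIT | VC [25, 27]
  [5] addr=0x3e blk=15 s=3: MISS | VC [25, 27, 19]
  [6] addr=0x65 blk=25 s=1: VC-HIT | VC [21, 27, 19]
  [7] addr=0x56 blk=21 s=1: VC-HIT | VC [25, 27, 19]
  [8] addr=0x57 blk=21 s=1: L1-HIT | VC [25, 27, 19]
  [9] addr=0x4e blk=19 s=3: VC-HIT | VC [25, 27, 15]
  [10] addr=0x66 blk=25 s=1: VC-HIT | VC [21, 27, 15]
  [11] addr=0x65 blk=25 s=1: L1-HIT | VC [21, 27, 15]
  [12] addr=0x66 blk=25 s=1: L1-HIT | VC [21, 27, 15]
  [13] addr=0x45 blk=17 s=1: MISS | VC [21, 27, 15, 25]
  [14] addr=0x57 blk=21 s=1: VC-HIT | VC [17, 27, 15, 25]
  [15] addr=0x46 blk=17 s=1: VC-HIT | VC [21, 27, 15, 25]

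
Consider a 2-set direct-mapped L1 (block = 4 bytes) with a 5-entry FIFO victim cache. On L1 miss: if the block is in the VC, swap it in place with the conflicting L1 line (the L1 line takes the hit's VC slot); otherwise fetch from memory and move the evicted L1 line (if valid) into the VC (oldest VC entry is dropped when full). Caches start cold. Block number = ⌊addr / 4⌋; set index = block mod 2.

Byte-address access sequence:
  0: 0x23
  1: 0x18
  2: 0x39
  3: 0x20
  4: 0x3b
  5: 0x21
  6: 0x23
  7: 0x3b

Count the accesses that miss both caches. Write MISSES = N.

  [0] addr=0x23 blk=8 s=0: MISS | VC []
  [1] addr=0x18 blk=6 s=0: MISS | VC [8]
  [2] addr=0x39 blk=14 s=0: MISS | VC [8, 6]
  [3] addr=0x20 blk=8 s=0: VC-HIT | VC [14, 6]
  [4] addr=0x3b blk=14 s=0: VC-HIT | VC [8, 6]
  [5] addr=0x21 blk=8 s=0: VC-HIT | VC [14, 6]
  [6] addr=0x23 blk=8 s=0: L1-HIT | VC [14, 6]
  [7] addr=0x3b blk=14 s=0: VC-HIT | VC [8, 6]

MISSES = 3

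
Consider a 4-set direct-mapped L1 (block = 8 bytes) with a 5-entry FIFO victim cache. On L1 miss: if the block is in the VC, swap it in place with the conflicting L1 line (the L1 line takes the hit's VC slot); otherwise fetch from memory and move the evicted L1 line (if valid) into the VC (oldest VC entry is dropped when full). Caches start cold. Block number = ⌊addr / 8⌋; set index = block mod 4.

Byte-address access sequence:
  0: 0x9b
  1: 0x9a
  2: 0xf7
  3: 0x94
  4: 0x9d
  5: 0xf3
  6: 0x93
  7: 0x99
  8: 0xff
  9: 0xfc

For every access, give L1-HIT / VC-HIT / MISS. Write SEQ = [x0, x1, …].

SEQ = [MISS, L1-HIT, MISS, MISS, L1-HIT, VC-HIT, VC-HIT, L1-HIT, MISS, L1-HIT]

  [0] addr=0x9b blk=19 s=3: MISS | VC []
  [1] addr=0x9a blk=19 s=3: L1-HIT | VC []
  [2] addr=0xf7 blk=30 s=2: MISS | VC []
  [3] addr=0x94 blk=18 s=2: MISS | VC [30]
  [4] addr=0x9d blk=19 s=3: L1-HIT | VC [30]
  [5] addr=0xf3 blk=30 s=2: VC-HIT | VC [18]
  [6] addr=0x93 blk=18 s=2: VC-HIT | VC [30]
  [7] addr=0x99 blk=19 s=3: L1-HIT | VC [30]
  [8] addr=0xff blk=31 s=3: MISS | VC [30, 19]
  [9] addr=0xfc blk=31 s=3: L1-HIT | VC [30, 19]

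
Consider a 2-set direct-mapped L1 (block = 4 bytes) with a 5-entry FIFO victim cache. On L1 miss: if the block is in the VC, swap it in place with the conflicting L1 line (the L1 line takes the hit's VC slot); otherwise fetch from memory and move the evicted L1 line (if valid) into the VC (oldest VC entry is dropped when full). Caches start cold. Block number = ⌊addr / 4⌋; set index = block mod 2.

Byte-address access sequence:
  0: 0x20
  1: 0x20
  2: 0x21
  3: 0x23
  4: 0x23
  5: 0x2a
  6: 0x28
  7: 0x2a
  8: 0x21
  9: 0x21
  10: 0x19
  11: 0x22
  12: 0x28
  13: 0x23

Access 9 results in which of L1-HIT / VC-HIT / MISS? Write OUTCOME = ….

OUTCOME = L1-HIT

#0 0x20→b8/s0 MISS; vc=[]
#1 0x20→b8/s0 L1-HIT; vc=[]
#2 0x21→b8/s0 L1-HIT; vc=[]
#3 0x23→b8/s0 L1-HIT; vc=[]
#4 0x23→b8/s0 L1-HIT; vc=[]
#5 0x2a→b10/s0 MISS; vc=[8]
#6 0x28→b10/s0 L1-HIT; vc=[8]
#7 0x2a→b10/s0 L1-HIT; vc=[8]
#8 0x21→b8/s0 VC-HIT; vc=[10]
#9 0x21→b8/s0 L1-HIT; vc=[10]
#10 0x19→b6/s0 MISS; vc=[10,8]
#11 0x22→b8/s0 VC-HIT; vc=[10,6]
#12 0x28→b10/s0 VC-HIT; vc=[8,6]
#13 0x23→b8/s0 VC-HIT; vc=[10,6]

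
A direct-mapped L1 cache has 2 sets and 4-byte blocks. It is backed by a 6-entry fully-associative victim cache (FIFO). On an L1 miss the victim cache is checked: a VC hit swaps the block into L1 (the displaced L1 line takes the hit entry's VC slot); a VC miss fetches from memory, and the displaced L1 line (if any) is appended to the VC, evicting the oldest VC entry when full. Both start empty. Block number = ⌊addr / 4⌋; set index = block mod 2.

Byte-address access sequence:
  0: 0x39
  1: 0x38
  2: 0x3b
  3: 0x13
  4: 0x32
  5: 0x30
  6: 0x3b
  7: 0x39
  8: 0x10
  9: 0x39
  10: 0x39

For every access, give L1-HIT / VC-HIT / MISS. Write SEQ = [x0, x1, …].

0: 0x39 (blk 14, set 0) → MISS  vc=[]
1: 0x38 (blk 14, set 0) → L1-HIT  vc=[]
2: 0x3b (blk 14, set 0) → L1-HIT  vc=[]
3: 0x13 (blk 4, set 0) → MISS  vc=[14]
4: 0x32 (blk 12, set 0) → MISS  vc=[14, 4]
5: 0x30 (blk 12, set 0) → L1-HIT  vc=[14, 4]
6: 0x3b (blk 14, set 0) → VC-HIT  vc=[12, 4]
7: 0x39 (blk 14, set 0) → L1-HIT  vc=[12, 4]
8: 0x10 (blk 4, set 0) → VC-HIT  vc=[12, 14]
9: 0x39 (blk 14, set 0) → VC-HIT  vc=[12, 4]
10: 0x39 (blk 14, set 0) → L1-HIT  vc=[12, 4]

SEQ = [MISS, L1-HIT, L1-HIT, MISS, MISS, L1-HIT, VC-HIT, L1-HIT, VC-HIT, VC-HIT, L1-HIT]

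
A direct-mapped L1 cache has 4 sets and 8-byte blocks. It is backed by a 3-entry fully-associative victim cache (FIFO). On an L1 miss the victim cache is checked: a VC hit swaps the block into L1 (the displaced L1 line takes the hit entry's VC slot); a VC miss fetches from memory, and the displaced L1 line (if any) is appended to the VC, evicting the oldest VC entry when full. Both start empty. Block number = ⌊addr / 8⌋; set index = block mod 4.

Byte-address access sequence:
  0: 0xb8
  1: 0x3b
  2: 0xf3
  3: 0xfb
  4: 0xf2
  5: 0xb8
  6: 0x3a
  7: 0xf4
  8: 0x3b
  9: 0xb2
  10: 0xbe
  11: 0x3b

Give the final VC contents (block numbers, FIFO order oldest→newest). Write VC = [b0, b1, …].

VC = [31, 23, 30]

#0 0xb8→b23/s3 MISS; vc=[]
#1 0x3b→b7/s3 MISS; vc=[23]
#2 0xf3→b30/s2 MISS; vc=[23]
#3 0xfb→b31/s3 MISS; vc=[23,7]
#4 0xf2→b30/s2 L1-HIT; vc=[23,7]
#5 0xb8→b23/s3 VC-HIT; vc=[31,7]
#6 0x3a→b7/s3 VC-HIT; vc=[31,23]
#7 0xf4→b30/s2 L1-HIT; vc=[31,23]
#8 0x3b→b7/s3 L1-HIT; vc=[31,23]
#9 0xb2→b22/s2 MISS; vc=[31,23,30]
#10 0xbe→b23/s3 VC-HIT; vc=[31,7,30]
#11 0x3b→b7/s3 VC-HIT; vc=[31,23,30]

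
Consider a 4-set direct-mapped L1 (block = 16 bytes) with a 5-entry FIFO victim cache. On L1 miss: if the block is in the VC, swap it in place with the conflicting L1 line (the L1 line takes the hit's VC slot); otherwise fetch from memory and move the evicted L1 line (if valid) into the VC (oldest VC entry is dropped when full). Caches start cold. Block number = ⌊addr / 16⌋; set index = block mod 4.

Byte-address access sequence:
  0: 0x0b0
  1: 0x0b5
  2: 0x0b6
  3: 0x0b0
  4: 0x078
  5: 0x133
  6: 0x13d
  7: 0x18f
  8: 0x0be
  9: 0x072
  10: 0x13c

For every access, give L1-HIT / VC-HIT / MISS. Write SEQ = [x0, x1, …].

#0 0xb0→b11/s3 MISS; vc=[]
#1 0xb5→b11/s3 L1-HIT; vc=[]
#2 0xb6→b11/s3 L1-HIT; vc=[]
#3 0xb0→b11/s3 L1-HIT; vc=[]
#4 0x78→b7/s3 MISS; vc=[11]
#5 0x133→b19/s3 MISS; vc=[11,7]
#6 0x13d→b19/s3 L1-HIT; vc=[11,7]
#7 0x18f→b24/s0 MISS; vc=[11,7]
#8 0xbe→b11/s3 VC-HIT; vc=[19,7]
#9 0x72→b7/s3 VC-HIT; vc=[19,11]
#10 0x13c→b19/s3 VC-HIT; vc=[7,11]

SEQ = [MISS, L1-HIT, L1-HIT, L1-HIT, MISS, MISS, L1-HIT, MISS, VC-HIT, VC-HIT, VC-HIT]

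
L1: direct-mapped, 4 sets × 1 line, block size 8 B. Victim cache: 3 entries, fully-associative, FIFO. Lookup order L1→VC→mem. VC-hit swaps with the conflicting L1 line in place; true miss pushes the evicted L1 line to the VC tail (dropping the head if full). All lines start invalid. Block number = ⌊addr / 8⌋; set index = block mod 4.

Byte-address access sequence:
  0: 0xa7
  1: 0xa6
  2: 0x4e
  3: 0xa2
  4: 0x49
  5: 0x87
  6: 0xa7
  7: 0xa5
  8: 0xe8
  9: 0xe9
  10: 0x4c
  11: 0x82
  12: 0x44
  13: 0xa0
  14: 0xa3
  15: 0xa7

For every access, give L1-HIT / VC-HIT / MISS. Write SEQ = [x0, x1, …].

SEQ = [MISS, L1-HIT, MISS, L1-HIT, L1-HIT, MISS, VC-HIT, L1-HIT, MISS, L1-HIT, VC-HIT, VC-HIT, MISS, VC-HIT, L1-HIT, L1-HIT]

0: 0xa7 (blk 20, set 0) → MISS  vc=[]
1: 0xa6 (blk 20, set 0) → L1-HIT  vc=[]
2: 0x4e (blk 9, set 1) → MISS  vc=[]
3: 0xa2 (blk 20, set 0) → L1-HIT  vc=[]
4: 0x49 (blk 9, set 1) → L1-HIT  vc=[]
5: 0x87 (blk 16, set 0) → MISS  vc=[20]
6: 0xa7 (blk 20, set 0) → VC-HIT  vc=[16]
7: 0xa5 (blk 20, set 0) → L1-HIT  vc=[16]
8: 0xe8 (blk 29, set 1) → MISS  vc=[16, 9]
9: 0xe9 (blk 29, set 1) → L1-HIT  vc=[16, 9]
10: 0x4c (blk 9, set 1) → VC-HIT  vc=[16, 29]
11: 0x82 (blk 16, set 0) → VC-HIT  vc=[20, 29]
12: 0x44 (blk 8, set 0) → MISS  vc=[20, 29, 16]
13: 0xa0 (blk 20, set 0) → VC-HIT  vc=[8, 29, 16]
14: 0xa3 (blk 20, set 0) → L1-HIT  vc=[8, 29, 16]
15: 0xa7 (blk 20, set 0) → L1-HIT  vc=[8, 29, 16]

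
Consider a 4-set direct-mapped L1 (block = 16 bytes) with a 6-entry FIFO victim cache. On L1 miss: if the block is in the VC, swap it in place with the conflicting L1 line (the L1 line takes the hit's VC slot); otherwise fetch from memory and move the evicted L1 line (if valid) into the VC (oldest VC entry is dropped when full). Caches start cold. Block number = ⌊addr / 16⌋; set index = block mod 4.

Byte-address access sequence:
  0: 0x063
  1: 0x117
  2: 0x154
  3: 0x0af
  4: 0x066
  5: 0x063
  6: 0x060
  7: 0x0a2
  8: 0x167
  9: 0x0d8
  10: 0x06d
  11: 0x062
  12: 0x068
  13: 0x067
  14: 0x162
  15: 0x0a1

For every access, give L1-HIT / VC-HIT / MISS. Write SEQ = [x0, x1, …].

#0 0x63→b6/s2 MISS; vc=[]
#1 0x117→b17/s1 MISS; vc=[]
#2 0x154→b21/s1 MISS; vc=[17]
#3 0xaf→b10/s2 MISS; vc=[17,6]
#4 0x66→b6/s2 VC-HIT; vc=[17,10]
#5 0x63→b6/s2 L1-HIT; vc=[17,10]
#6 0x60→b6/s2 L1-HIT; vc=[17,10]
#7 0xa2→b10/s2 VC-HIT; vc=[17,6]
#8 0x167→b22/s2 MISS; vc=[17,6,10]
#9 0xd8→b13/s1 MISS; vc=[17,6,10,21]
#10 0x6d→b6/s2 VC-HIT; vc=[17,22,10,21]
#11 0x62→b6/s2 L1-HIT; vc=[17,22,10,21]
#12 0x68→b6/s2 L1-HIT; vc=[17,22,10,21]
#13 0x67→b6/s2 L1-HIT; vc=[17,22,10,21]
#14 0x162→b22/s2 VC-HIT; vc=[17,6,10,21]
#15 0xa1→b10/s2 VC-HIT; vc=[17,6,22,21]

SEQ = [MISS, MISS, MISS, MISS, VC-HIT, L1-HIT, L1-HIT, VC-HIT, MISS, MISS, VC-HIT, L1-HIT, L1-HIT, L1-HIT, VC-HIT, VC-HIT]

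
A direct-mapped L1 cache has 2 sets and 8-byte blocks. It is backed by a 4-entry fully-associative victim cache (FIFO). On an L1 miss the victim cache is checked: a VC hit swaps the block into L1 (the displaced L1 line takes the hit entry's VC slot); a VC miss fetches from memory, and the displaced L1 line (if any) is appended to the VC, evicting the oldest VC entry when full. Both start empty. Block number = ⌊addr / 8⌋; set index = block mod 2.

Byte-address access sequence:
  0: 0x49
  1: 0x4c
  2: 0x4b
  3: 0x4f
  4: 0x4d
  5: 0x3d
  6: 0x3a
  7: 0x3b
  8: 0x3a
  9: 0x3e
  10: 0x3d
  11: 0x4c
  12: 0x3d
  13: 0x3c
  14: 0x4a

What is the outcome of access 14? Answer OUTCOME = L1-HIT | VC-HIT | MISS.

0: 0x49 (blk 9, set 1) → MISS  vc=[]
1: 0x4c (blk 9, set 1) → L1-HIT  vc=[]
2: 0x4b (blk 9, set 1) → L1-HIT  vc=[]
3: 0x4f (blk 9, set 1) → L1-HIT  vc=[]
4: 0x4d (blk 9, set 1) → L1-HIT  vc=[]
5: 0x3d (blk 7, set 1) → MISS  vc=[9]
6: 0x3a (blk 7, set 1) → L1-HIT  vc=[9]
7: 0x3b (blk 7, set 1) → L1-HIT  vc=[9]
8: 0x3a (blk 7, set 1) → L1-HIT  vc=[9]
9: 0x3e (blk 7, set 1) → L1-HIT  vc=[9]
10: 0x3d (blk 7, set 1) → L1-HIT  vc=[9]
11: 0x4c (blk 9, set 1) → VC-HIT  vc=[7]
12: 0x3d (blk 7, set 1) → VC-HIT  vc=[9]
13: 0x3c (blk 7, set 1) → L1-HIT  vc=[9]
14: 0x4a (blk 9, set 1) → VC-HIT  vc=[7]

OUTCOME = VC-HIT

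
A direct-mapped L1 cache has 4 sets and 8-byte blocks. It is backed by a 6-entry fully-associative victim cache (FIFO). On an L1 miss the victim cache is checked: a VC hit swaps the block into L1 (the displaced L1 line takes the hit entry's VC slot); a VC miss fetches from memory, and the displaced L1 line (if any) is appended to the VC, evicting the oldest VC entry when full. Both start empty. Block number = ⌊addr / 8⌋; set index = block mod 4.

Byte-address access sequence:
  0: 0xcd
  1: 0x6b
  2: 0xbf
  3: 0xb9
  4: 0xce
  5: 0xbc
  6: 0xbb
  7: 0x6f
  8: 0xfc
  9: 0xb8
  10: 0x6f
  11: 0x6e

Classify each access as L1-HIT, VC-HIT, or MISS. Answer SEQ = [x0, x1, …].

#0 0xcd→b25/s1 MISS; vc=[]
#1 0x6b→b13/s1 MISS; vc=[25]
#2 0xbf→b23/s3 MISS; vc=[25]
#3 0xb9→b23/s3 L1-HIT; vc=[25]
#4 0xce→b25/s1 VC-HIT; vc=[13]
#5 0xbc→b23/s3 L1-HIT; vc=[13]
#6 0xbb→b23/s3 L1-HIT; vc=[13]
#7 0x6f→b13/s1 VC-HIT; vc=[25]
#8 0xfc→b31/s3 MISS; vc=[25,23]
#9 0xb8→b23/s3 VC-HIT; vc=[25,31]
#10 0x6f→b13/s1 L1-HIT; vc=[25,31]
#11 0x6e→b13/s1 L1-HIT; vc=[25,31]

SEQ = [MISS, MISS, MISS, L1-HIT, VC-HIT, L1-HIT, L1-HIT, VC-HIT, MISS, VC-HIT, L1-HIT, L1-HIT]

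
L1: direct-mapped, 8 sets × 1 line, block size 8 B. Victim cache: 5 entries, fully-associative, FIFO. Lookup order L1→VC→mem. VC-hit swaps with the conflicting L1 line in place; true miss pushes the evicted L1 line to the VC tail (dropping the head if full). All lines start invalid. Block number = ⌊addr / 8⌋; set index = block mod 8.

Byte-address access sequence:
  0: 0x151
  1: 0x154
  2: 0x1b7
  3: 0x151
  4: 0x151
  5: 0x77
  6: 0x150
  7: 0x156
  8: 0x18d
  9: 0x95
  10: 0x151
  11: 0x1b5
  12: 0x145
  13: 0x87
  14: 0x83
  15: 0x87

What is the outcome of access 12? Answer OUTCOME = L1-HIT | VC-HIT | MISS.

  [0] addr=0x151 blk=42 s=2: MISS | VC []
  [1] addr=0x154 blk=42 s=2: L1-HIT | VC []
  [2] addr=0x1b7 blk=54 s=6: MISS | VC []
  [3] addr=0x151 blk=42 s=2: L1-HIT | VC []
  [4] addr=0x151 blk=42 s=2: L1-HIT | VC []
  [5] addr=0x77 blk=14 s=6: MISS | VC [54]
  [6] addr=0x150 blk=42 s=2: L1-HIT | VC [54]
  [7] addr=0x156 blk=42 s=2: L1-HIT | VC [54]
  [8] addr=0x18d blk=49 s=1: MISS | VC [54]
  [9] addr=0x95 blk=18 s=2: MISS | VC [54, 42]
  [10] addr=0x151 blk=42 s=2: VC-HIT | VC [54, 18]
  [11] addr=0x1b5 blk=54 s=6: VC-HIT | VC [14, 18]
  [12] addr=0x145 blk=40 s=0: MISS | VC [14, 18]
  [13] addr=0x87 blk=16 s=0: MISS | VC [14, 18, 40]
  [14] addr=0x83 blk=16 s=0: L1-HIT | VC [14, 18, 40]
  [15] addr=0x87 blk=16 s=0: L1-HIT | VC [14, 18, 40]

OUTCOME = MISS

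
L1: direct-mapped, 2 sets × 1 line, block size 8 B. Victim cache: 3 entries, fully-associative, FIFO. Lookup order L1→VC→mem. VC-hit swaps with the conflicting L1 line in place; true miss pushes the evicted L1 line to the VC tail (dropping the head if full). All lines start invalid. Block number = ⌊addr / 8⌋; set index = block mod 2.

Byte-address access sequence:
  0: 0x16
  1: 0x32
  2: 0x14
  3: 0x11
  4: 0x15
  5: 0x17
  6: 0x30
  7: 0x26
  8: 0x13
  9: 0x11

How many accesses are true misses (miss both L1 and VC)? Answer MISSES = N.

0: 0x16 (blk 2, set 0) → MISS  vc=[]
1: 0x32 (blk 6, set 0) → MISS  vc=[2]
2: 0x14 (blk 2, set 0) → VC-HIT  vc=[6]
3: 0x11 (blk 2, set 0) → L1-HIT  vc=[6]
4: 0x15 (blk 2, set 0) → L1-HIT  vc=[6]
5: 0x17 (blk 2, set 0) → L1-HIT  vc=[6]
6: 0x30 (blk 6, set 0) → VC-HIT  vc=[2]
7: 0x26 (blk 4, set 0) → MISS  vc=[2, 6]
8: 0x13 (blk 2, set 0) → VC-HIT  vc=[4, 6]
9: 0x11 (blk 2, set 0) → L1-HIT  vc=[4, 6]

MISSES = 3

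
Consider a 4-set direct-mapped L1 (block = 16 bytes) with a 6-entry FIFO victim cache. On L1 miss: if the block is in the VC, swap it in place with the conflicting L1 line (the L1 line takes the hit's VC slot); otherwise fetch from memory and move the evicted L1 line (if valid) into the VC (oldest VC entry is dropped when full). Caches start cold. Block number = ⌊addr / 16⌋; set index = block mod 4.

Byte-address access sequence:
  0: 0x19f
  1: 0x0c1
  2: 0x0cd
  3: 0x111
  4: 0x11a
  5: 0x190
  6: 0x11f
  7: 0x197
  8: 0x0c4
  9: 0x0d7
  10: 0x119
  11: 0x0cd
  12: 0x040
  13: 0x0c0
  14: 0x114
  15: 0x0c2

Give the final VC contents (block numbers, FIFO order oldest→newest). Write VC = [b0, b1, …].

VC = [13, 25, 4]

#0 0x19f→b25/s1 MISS; vc=[]
#1 0xc1→b12/s0 MISS; vc=[]
#2 0xcd→b12/s0 L1-HIT; vc=[]
#3 0x111→b17/s1 MISS; vc=[25]
#4 0x11a→b17/s1 L1-HIT; vc=[25]
#5 0x190→b25/s1 VC-HIT; vc=[17]
#6 0x11f→b17/s1 VC-HIT; vc=[25]
#7 0x197→b25/s1 VC-HIT; vc=[17]
#8 0xc4→b12/s0 L1-HIT; vc=[17]
#9 0xd7→b13/s1 MISS; vc=[17,25]
#10 0x119→b17/s1 VC-HIT; vc=[13,25]
#11 0xcd→b12/s0 L1-HIT; vc=[13,25]
#12 0x40→b4/s0 MISS; vc=[13,25,12]
#13 0xc0→b12/s0 VC-HIT; vc=[13,25,4]
#14 0x114→b17/s1 L1-HIT; vc=[13,25,4]
#15 0xc2→b12/s0 L1-HIT; vc=[13,25,4]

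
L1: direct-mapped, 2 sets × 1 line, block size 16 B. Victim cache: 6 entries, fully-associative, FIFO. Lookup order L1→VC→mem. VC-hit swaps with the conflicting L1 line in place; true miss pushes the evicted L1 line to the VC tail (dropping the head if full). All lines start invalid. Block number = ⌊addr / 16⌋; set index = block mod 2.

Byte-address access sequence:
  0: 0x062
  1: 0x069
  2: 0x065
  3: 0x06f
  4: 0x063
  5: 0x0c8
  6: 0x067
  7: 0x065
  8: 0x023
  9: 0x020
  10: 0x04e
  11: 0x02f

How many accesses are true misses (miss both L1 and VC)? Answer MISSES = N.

MISSES = 4

#0 0x62→b6/s0 MISS; vc=[]
#1 0x69→b6/s0 L1-HIT; vc=[]
#2 0x65→b6/s0 L1-HIT; vc=[]
#3 0x6f→b6/s0 L1-HIT; vc=[]
#4 0x63→b6/s0 L1-HIT; vc=[]
#5 0xc8→b12/s0 MISS; vc=[6]
#6 0x67→b6/s0 VC-HIT; vc=[12]
#7 0x65→b6/s0 L1-HIT; vc=[12]
#8 0x23→b2/s0 MISS; vc=[12,6]
#9 0x20→b2/s0 L1-HIT; vc=[12,6]
#10 0x4e→b4/s0 MISS; vc=[12,6,2]
#11 0x2f→b2/s0 VC-HIT; vc=[12,6,4]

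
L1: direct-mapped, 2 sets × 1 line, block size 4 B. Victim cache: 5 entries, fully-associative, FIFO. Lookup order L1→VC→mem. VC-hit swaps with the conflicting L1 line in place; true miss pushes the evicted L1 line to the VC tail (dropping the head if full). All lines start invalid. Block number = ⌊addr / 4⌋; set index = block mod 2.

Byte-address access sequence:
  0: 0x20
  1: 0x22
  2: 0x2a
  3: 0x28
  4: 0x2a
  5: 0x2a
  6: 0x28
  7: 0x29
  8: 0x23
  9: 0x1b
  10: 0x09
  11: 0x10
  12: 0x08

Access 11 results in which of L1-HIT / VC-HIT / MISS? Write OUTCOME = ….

OUTCOME = MISS

0: 0x20 (blk 8, set 0) → MISS  vc=[]
1: 0x22 (blk 8, set 0) → L1-HIT  vc=[]
2: 0x2a (blk 10, set 0) → MISS  vc=[8]
3: 0x28 (blk 10, set 0) → L1-HIT  vc=[8]
4: 0x2a (blk 10, set 0) → L1-HIT  vc=[8]
5: 0x2a (blk 10, set 0) → L1-HIT  vc=[8]
6: 0x28 (blk 10, set 0) → L1-HIT  vc=[8]
7: 0x29 (blk 10, set 0) → L1-HIT  vc=[8]
8: 0x23 (blk 8, set 0) → VC-HIT  vc=[10]
9: 0x1b (blk 6, set 0) → MISS  vc=[10, 8]
10: 0x9 (blk 2, set 0) → MISS  vc=[10, 8, 6]
11: 0x10 (blk 4, set 0) → MISS  vc=[10, 8, 6, 2]
12: 0x8 (blk 2, set 0) → VC-HIT  vc=[10, 8, 6, 4]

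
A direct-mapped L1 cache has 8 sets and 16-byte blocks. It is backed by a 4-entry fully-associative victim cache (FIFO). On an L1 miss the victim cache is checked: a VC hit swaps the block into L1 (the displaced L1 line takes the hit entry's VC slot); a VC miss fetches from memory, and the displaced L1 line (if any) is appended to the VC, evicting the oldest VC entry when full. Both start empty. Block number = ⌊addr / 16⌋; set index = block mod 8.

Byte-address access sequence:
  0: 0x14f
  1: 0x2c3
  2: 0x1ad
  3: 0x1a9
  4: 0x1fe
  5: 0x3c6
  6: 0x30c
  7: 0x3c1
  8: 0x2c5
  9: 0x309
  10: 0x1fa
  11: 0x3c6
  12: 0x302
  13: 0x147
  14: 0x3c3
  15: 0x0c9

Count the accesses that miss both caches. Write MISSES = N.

MISSES = 7

  [0] addr=0x14f blk=20 s=4: MISS | VC []
  [1] addr=0x2c3 blk=44 s=4: MISS | VC [20]
  [2] addr=0x1ad blk=26 s=2: MISS | VC [20]
  [3] addr=0x1a9 blk=26 s=2: L1-HIT | VC [20]
  [4] addr=0x1fe blk=31 s=7: MISS | VC [20]
  [5] addr=0x3c6 blk=60 s=4: MISS | VC [20, 44]
  [6] addr=0x30c blk=48 s=0: MISS | VC [20, 44]
  [7] addr=0x3c1 blk=60 s=4: L1-HIT | VC [20, 44]
  [8] addr=0x2c5 blk=44 s=4: VC-HIT | VC [20, 60]
  [9] addr=0x309 blk=48 s=0: L1-HIT | VC [20, 60]
  [10] addr=0x1fa blk=31 s=7: L1-HIT | VC [20, 60]
  [11] addr=0x3c6 blk=60 s=4: VC-HIT | VC [20, 44]
  [12] addr=0x302 blk=48 s=0: L1-HIT | VC [20, 44]
  [13] addr=0x147 blk=20 s=4: VC-HIT | VC [60, 44]
  [14] addr=0x3c3 blk=60 s=4: VC-HIT | VC [20, 44]
  [15] addr=0xc9 blk=12 s=4: MISS | VC [20, 44, 60]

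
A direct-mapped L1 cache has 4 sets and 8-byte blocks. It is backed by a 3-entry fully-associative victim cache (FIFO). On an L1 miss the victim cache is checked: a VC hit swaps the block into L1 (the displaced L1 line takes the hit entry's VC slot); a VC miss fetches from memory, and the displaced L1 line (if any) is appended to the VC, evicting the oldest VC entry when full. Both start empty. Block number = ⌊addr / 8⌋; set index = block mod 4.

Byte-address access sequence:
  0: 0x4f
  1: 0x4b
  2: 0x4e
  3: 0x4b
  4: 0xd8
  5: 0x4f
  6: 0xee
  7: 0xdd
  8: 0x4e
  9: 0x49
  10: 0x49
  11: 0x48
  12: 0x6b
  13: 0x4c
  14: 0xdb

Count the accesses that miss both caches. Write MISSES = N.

#0 0x4f→b9/s1 MISS; vc=[]
#1 0x4b→b9/s1 L1-HIT; vc=[]
#2 0x4e→b9/s1 L1-HIT; vc=[]
#3 0x4b→b9/s1 L1-HIT; vc=[]
#4 0xd8→b27/s3 MISS; vc=[]
#5 0x4f→b9/s1 L1-HIT; vc=[]
#6 0xee→b29/s1 MISS; vc=[9]
#7 0xdd→b27/s3 L1-HIT; vc=[9]
#8 0x4e→b9/s1 VC-HIT; vc=[29]
#9 0x49→b9/s1 L1-HIT; vc=[29]
#10 0x49→b9/s1 L1-HIT; vc=[29]
#11 0x48→b9/s1 L1-HIT; vc=[29]
#12 0x6b→b13/s1 MISS; vc=[29,9]
#13 0x4c→b9/s1 VC-HIT; vc=[29,13]
#14 0xdb→b27/s3 L1-HIT; vc=[29,13]

MISSES = 4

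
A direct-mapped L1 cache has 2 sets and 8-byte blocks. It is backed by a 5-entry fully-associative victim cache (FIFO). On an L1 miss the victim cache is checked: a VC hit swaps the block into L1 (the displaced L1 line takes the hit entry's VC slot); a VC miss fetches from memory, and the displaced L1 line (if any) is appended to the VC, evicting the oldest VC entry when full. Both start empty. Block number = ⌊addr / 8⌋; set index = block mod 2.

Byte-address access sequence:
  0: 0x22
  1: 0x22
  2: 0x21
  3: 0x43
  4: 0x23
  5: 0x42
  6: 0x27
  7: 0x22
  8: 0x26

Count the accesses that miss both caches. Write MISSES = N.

  [0] addr=0x22 blk=4 s=0: MISS | VC []
  [1] addr=0x22 blk=4 s=0: L1-HIT | VC []
  [2] addr=0x21 blk=4 s=0: L1-HIT | VC []
  [3] addr=0x43 blk=8 s=0: MISS | VC [4]
  [4] addr=0x23 blk=4 s=0: VC-HIT | VC [8]
  [5] addr=0x42 blk=8 s=0: VC-HIT | VC [4]
  [6] addr=0x27 blk=4 s=0: VC-HIT | VC [8]
  [7] addr=0x22 blk=4 s=0: L1-HIT | VC [8]
  [8] addr=0x26 blk=4 s=0: L1-HIT | VC [8]

MISSES = 2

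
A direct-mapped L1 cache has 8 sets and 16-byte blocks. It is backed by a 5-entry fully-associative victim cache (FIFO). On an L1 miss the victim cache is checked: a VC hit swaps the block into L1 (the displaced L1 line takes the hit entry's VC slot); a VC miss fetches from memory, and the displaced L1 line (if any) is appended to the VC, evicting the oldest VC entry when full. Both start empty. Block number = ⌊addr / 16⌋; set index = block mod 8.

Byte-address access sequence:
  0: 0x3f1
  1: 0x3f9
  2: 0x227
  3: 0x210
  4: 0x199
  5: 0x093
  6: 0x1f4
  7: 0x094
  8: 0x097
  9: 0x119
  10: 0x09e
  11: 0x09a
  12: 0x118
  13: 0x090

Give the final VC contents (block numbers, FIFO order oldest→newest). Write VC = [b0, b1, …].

  [0] addr=0x3f1 blk=63 s=7: MISS | VC []
  [1] addr=0x3f9 blk=63 s=7: L1-HIT | VC []
  [2] addr=0x227 blk=34 s=2: MISS | VC []
  [3] addr=0x210 blk=33 s=1: MISS | VC []
  [4] addr=0x199 blk=25 s=1: MISS | VC [33]
  [5] addr=0x93 blk=9 s=1: MISS | VC [33, 25]
  [6] addr=0x1f4 blk=31 s=7: MISS | VC [33, 25, 63]
  [7] addr=0x94 blk=9 s=1: L1-HIT | VC [33, 25, 63]
  [8] addr=0x97 blk=9 s=1: L1-HIT | VC [33, 25, 63]
  [9] addr=0x119 blk=17 s=1: MISS | VC [33, 25, 63, 9]
  [10] addr=0x9e blk=9 s=1: VC-HIT | VC [33, 25, 63, 17]
  [11] addr=0x9a blk=9 s=1: L1-HIT | VC [33, 25, 63, 17]
  [12] addr=0x118 blk=17 s=1: VC-HIT | VC [33, 25, 63, 9]
  [13] addr=0x90 blk=9 s=1: VC-HIT | VC [33, 25, 63, 17]

VC = [33, 25, 63, 17]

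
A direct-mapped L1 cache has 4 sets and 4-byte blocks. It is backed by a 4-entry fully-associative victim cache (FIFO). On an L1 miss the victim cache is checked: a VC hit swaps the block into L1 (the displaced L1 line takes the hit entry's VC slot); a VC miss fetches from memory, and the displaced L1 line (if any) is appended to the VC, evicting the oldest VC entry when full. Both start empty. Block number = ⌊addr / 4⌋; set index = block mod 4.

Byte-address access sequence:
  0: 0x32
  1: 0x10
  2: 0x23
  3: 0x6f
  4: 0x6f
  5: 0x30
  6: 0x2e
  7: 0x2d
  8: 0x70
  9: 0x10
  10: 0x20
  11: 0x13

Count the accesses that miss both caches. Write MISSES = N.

#0 0x32→b12/s0 MISS; vc=[]
#1 0x10→b4/s0 MISS; vc=[12]
#2 0x23→b8/s0 MISS; vc=[12,4]
#3 0x6f→b27/s3 MISS; vc=[12,4]
#4 0x6f→b27/s3 L1-HIT; vc=[12,4]
#5 0x30→b12/s0 VC-HIT; vc=[8,4]
#6 0x2e→b11/s3 MISS; vc=[8,4,27]
#7 0x2d→b11/s3 L1-HIT; vc=[8,4,27]
#8 0x70→b28/s0 MISS; vc=[8,4,27,12]
#9 0x10→b4/s0 VC-HIT; vc=[8,28,27,12]
#10 0x20→b8/s0 VC-HIT; vc=[4,28,27,12]
#11 0x13→b4/s0 VC-HIT; vc=[8,28,27,12]

MISSES = 6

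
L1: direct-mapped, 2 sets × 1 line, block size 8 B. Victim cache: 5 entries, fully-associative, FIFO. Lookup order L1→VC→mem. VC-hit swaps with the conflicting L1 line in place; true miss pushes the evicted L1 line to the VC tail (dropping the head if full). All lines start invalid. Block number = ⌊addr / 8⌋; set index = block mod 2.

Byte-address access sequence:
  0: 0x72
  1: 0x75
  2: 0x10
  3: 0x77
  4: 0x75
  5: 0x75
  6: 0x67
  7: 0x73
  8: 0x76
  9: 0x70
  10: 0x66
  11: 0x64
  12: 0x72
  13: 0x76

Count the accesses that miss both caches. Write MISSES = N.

MISSES = 3

0: 0x72 (blk 14, set 0) → MISS  vc=[]
1: 0x75 (blk 14, set 0) → L1-HIT  vc=[]
2: 0x10 (blk 2, set 0) → MISS  vc=[14]
3: 0x77 (blk 14, set 0) → VC-HIT  vc=[2]
4: 0x75 (blk 14, set 0) → L1-HIT  vc=[2]
5: 0x75 (blk 14, set 0) → L1-HIT  vc=[2]
6: 0x67 (blk 12, set 0) → MISS  vc=[2, 14]
7: 0x73 (blk 14, set 0) → VC-HIT  vc=[2, 12]
8: 0x76 (blk 14, set 0) → L1-HIT  vc=[2, 12]
9: 0x70 (blk 14, set 0) → L1-HIT  vc=[2, 12]
10: 0x66 (blk 12, set 0) → VC-HIT  vc=[2, 14]
11: 0x64 (blk 12, set 0) → L1-HIT  vc=[2, 14]
12: 0x72 (blk 14, set 0) → VC-HIT  vc=[2, 12]
13: 0x76 (blk 14, set 0) → L1-HIT  vc=[2, 12]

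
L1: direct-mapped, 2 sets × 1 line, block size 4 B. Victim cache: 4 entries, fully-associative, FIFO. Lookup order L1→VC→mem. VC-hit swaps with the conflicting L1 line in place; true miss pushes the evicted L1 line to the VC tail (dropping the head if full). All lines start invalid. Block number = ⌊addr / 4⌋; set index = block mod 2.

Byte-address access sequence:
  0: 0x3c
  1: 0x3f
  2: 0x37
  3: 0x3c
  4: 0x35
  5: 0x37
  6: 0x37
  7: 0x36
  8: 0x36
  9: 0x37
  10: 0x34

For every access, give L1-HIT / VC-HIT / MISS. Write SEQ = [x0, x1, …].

#0 0x3c→b15/s1 MISS; vc=[]
#1 0x3f→b15/s1 L1-HIT; vc=[]
#2 0x37→b13/s1 MISS; vc=[15]
#3 0x3c→b15/s1 VC-HIT; vc=[13]
#4 0x35→b13/s1 VC-HIT; vc=[15]
#5 0x37→b13/s1 L1-HIT; vc=[15]
#6 0x37→b13/s1 L1-HIT; vc=[15]
#7 0x36→b13/s1 L1-HIT; vc=[15]
#8 0x36→b13/s1 L1-HIT; vc=[15]
#9 0x37→b13/s1 L1-HIT; vc=[15]
#10 0x34→b13/s1 L1-HIT; vc=[15]

SEQ = [MISS, L1-HIT, MISS, VC-HIT, VC-HIT, L1-HIT, L1-HIT, L1-HIT, L1-HIT, L1-HIT, L1-HIT]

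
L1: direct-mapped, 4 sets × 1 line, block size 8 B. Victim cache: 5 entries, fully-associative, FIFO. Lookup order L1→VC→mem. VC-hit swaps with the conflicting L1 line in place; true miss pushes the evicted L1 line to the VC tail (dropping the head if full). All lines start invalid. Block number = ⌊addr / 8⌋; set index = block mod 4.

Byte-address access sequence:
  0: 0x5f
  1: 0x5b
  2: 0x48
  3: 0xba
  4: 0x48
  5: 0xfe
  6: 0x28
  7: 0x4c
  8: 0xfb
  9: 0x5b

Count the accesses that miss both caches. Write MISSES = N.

MISSES = 5

#0 0x5f→b11/s3 MISS; vc=[]
#1 0x5b→b11/s3 L1-HIT; vc=[]
#2 0x48→b9/s1 MISS; vc=[]
#3 0xba→b23/s3 MISS; vc=[11]
#4 0x48→b9/s1 L1-HIT; vc=[11]
#5 0xfe→b31/s3 MISS; vc=[11,23]
#6 0x28→b5/s1 MISS; vc=[11,23,9]
#7 0x4c→b9/s1 VC-HIT; vc=[11,23,5]
#8 0xfb→b31/s3 L1-HIT; vc=[11,23,5]
#9 0x5b→b11/s3 VC-HIT; vc=[31,23,5]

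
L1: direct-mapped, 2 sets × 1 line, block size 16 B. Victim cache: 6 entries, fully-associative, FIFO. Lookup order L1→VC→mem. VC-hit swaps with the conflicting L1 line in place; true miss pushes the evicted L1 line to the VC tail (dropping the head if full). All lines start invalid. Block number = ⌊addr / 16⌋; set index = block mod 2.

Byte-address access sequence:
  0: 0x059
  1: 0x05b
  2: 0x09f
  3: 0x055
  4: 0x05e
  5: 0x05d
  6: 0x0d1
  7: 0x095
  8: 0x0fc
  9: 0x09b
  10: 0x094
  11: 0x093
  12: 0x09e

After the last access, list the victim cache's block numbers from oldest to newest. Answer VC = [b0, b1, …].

0: 0x59 (blk 5, set 1) → MISS  vc=[]
1: 0x5b (blk 5, set 1) → L1-HIT  vc=[]
2: 0x9f (blk 9, set 1) → MISS  vc=[5]
3: 0x55 (blk 5, set 1) → VC-HIT  vc=[9]
4: 0x5e (blk 5, set 1) → L1-HIT  vc=[9]
5: 0x5d (blk 5, set 1) → L1-HIT  vc=[9]
6: 0xd1 (blk 13, set 1) → MISS  vc=[9, 5]
7: 0x95 (blk 9, set 1) → VC-HIT  vc=[13, 5]
8: 0xfc (blk 15, set 1) → MISS  vc=[13, 5, 9]
9: 0x9b (blk 9, set 1) → VC-HIT  vc=[13, 5, 15]
10: 0x94 (blk 9, set 1) → L1-HIT  vc=[13, 5, 15]
11: 0x93 (blk 9, set 1) → L1-HIT  vc=[13, 5, 15]
12: 0x9e (blk 9, set 1) → L1-HIT  vc=[13, 5, 15]

VC = [13, 5, 15]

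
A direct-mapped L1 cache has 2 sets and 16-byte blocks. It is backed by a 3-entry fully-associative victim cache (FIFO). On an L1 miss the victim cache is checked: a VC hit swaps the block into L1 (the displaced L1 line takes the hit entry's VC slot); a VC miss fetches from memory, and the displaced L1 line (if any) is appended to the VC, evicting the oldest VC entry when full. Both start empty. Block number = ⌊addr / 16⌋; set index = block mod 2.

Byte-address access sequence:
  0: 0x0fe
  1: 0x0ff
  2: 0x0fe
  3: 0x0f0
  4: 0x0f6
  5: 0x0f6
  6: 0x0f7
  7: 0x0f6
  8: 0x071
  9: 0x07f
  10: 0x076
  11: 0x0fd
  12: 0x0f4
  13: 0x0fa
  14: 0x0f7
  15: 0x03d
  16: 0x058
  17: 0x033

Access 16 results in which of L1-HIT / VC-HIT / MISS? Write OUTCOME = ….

OUTCOME = MISS

0: 0xfe (blk 15, set 1) → MISS  vc=[]
1: 0xff (blk 15, set 1) → L1-HIT  vc=[]
2: 0xfe (blk 15, set 1) → L1-HIT  vc=[]
3: 0xf0 (blk 15, set 1) → L1-HIT  vc=[]
4: 0xf6 (blk 15, set 1) → L1-HIT  vc=[]
5: 0xf6 (blk 15, set 1) → L1-HIT  vc=[]
6: 0xf7 (blk 15, set 1) → L1-HIT  vc=[]
7: 0xf6 (blk 15, set 1) → L1-HIT  vc=[]
8: 0x71 (blk 7, set 1) → MISS  vc=[15]
9: 0x7f (blk 7, set 1) → L1-HIT  vc=[15]
10: 0x76 (blk 7, set 1) → L1-HIT  vc=[15]
11: 0xfd (blk 15, set 1) → VC-HIT  vc=[7]
12: 0xf4 (blk 15, set 1) → L1-HIT  vc=[7]
13: 0xfa (blk 15, set 1) → L1-HIT  vc=[7]
14: 0xf7 (blk 15, set 1) → L1-HIT  vc=[7]
15: 0x3d (blk 3, set 1) → MISS  vc=[7, 15]
16: 0x58 (blk 5, set 1) → MISS  vc=[7, 15, 3]
17: 0x33 (blk 3, set 1) → VC-HIT  vc=[7, 15, 5]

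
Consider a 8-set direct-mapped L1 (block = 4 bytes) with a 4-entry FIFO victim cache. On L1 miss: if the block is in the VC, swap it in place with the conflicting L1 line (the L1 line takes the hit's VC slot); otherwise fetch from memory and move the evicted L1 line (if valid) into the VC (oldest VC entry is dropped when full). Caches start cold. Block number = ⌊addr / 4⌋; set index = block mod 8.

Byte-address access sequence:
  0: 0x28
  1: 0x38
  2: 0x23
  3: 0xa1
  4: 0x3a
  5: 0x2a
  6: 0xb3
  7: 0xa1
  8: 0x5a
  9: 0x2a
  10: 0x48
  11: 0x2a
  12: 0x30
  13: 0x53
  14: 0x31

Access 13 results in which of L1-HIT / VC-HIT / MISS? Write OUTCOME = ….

OUTCOME = MISS

#0 0x28→b10/s2 MISS; vc=[]
#1 0x38→b14/s6 MISS; vc=[]
#2 0x23→b8/s0 MISS; vc=[]
#3 0xa1→b40/s0 MISS; vc=[8]
#4 0x3a→b14/s6 L1-HIT; vc=[8]
#5 0x2a→b10/s2 L1-HIT; vc=[8]
#6 0xb3→b44/s4 MISS; vc=[8]
#7 0xa1→b40/s0 L1-HIT; vc=[8]
#8 0x5a→b22/s6 MISS; vc=[8,14]
#9 0x2a→b10/s2 L1-HIT; vc=[8,14]
#10 0x48→b18/s2 MISS; vc=[8,14,10]
#11 0x2a→b10/s2 VC-HIT; vc=[8,14,18]
#12 0x30→b12/s4 MISS; vc=[8,14,18,44]
#13 0x53→b20/s4 MISS; vc=[14,18,44,12]
#14 0x31→b12/s4 VC-HIT; vc=[14,18,44,20]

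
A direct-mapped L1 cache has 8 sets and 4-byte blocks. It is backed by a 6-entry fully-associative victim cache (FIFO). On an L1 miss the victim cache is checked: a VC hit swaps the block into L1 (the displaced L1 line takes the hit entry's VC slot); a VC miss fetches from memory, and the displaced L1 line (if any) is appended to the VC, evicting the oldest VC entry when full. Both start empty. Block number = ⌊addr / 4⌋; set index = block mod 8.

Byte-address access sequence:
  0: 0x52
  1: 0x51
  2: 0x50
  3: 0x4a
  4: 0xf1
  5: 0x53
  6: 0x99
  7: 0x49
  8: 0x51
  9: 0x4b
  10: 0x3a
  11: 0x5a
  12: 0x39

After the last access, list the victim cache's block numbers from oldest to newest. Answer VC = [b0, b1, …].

  [0] addr=0x52 blk=20 s=4: MISS | VC []
  [1] addr=0x51 blk=20 s=4: L1-HIT | VC []
  [2] addr=0x50 blk=20 s=4: L1-HIT | VC []
  [3] addr=0x4a blk=18 s=2: MISS | VC []
  [4] addr=0xf1 blk=60 s=4: MISS | VC [20]
  [5] addr=0x53 blk=20 s=4: VC-HIT | VC [60]
  [6] addr=0x99 blk=38 s=6: MISS | VC [60]
  [7] addr=0x49 blk=18 s=2: L1-HIT | VC [60]
  [8] addr=0x51 blk=20 s=4: L1-HIT | VC [60]
  [9] addr=0x4b blk=18 s=2: L1-HIT | VC [60]
  [10] addr=0x3a blk=14 s=6: MISS | VC [60, 38]
  [11] addr=0x5a blk=22 s=6: MISS | VC [60, 38, 14]
  [12] addr=0x39 blk=14 s=6: VC-HIT | VC [60, 38, 22]

VC = [60, 38, 22]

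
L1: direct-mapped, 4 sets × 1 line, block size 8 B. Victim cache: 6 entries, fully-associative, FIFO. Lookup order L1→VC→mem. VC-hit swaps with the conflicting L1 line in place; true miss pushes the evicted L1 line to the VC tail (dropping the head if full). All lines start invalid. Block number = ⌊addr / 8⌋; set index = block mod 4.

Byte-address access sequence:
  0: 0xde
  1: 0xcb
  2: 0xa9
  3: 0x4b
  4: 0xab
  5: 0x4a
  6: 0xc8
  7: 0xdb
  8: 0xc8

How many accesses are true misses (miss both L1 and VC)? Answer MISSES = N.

  [0] addr=0xde blk=27 s=3: MISS | VC []
  [1] addr=0xcb blk=25 s=1: MISS | VC []
  [2] addr=0xa9 blk=21 s=1: MISS | VC [25]
  [3] addr=0x4b blk=9 s=1: MISS | VC [25, 21]
  [4] addr=0xab blk=21 s=1: VC-HIT | VC [25, 9]
  [5] addr=0x4a blk=9 s=1: VC-HIT | VC [25, 21]
  [6] addr=0xc8 blk=25 s=1: VC-HIT | VC [9, 21]
  [7] addr=0xdb blk=27 s=3: L1-HIT | VC [9, 21]
  [8] addr=0xc8 blk=25 s=1: L1-HIT | VC [9, 21]

MISSES = 4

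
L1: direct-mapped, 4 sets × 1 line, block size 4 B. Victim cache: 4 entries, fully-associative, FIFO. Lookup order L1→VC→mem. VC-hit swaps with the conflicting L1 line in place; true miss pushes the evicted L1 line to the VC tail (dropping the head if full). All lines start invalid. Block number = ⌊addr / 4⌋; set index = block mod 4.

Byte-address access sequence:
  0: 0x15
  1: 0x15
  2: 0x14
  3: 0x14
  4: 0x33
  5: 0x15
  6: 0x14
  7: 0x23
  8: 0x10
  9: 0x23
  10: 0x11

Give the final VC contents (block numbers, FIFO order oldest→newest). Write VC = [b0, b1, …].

VC = [12, 8]

0: 0x15 (blk 5, set 1) → MISS  vc=[]
1: 0x15 (blk 5, set 1) → L1-HIT  vc=[]
2: 0x14 (blk 5, set 1) → L1-HIT  vc=[]
3: 0x14 (blk 5, set 1) → L1-HIT  vc=[]
4: 0x33 (blk 12, set 0) → MISS  vc=[]
5: 0x15 (blk 5, set 1) → L1-HIT  vc=[]
6: 0x14 (blk 5, set 1) → L1-HIT  vc=[]
7: 0x23 (blk 8, set 0) → MISS  vc=[12]
8: 0x10 (blk 4, set 0) → MISS  vc=[12, 8]
9: 0x23 (blk 8, set 0) → VC-HIT  vc=[12, 4]
10: 0x11 (blk 4, set 0) → VC-HIT  vc=[12, 8]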